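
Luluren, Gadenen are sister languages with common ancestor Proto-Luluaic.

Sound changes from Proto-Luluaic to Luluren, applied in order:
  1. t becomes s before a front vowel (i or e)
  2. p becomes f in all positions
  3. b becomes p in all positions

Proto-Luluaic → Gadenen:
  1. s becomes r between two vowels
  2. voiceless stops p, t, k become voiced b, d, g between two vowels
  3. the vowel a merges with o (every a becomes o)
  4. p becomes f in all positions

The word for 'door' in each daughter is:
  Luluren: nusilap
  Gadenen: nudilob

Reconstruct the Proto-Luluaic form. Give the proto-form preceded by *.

Position 6: Luluren has a, Gadenen has o. Luluren preserves a here (none of its changes turn any other segment into a), so the proto-segment is *a.
Position 3: Luluren has s, Gadenen has d. Taking the neighbouring segments as reconstructed: Luluren s could go back to *t or *s; Gadenen d could go back to *t or *d — the one source consistent with every daughter is *t.
Verify the candidate proto-form against each daughter:
Luluren: *nutilab
  nutilab → nusilab   [palatalisation]
  nusilab (rule 2 does not apply)
  nusilab → nusilap   [unconditioned shift]
  giving Luluren nusilap.
Gadenen: *nutilab > nudilab > nudilob  (by intervocalic voicing, vowel merger)
Only *nutilab yields all of Luluren nusilap, Gadenen nudilob.

*nutilab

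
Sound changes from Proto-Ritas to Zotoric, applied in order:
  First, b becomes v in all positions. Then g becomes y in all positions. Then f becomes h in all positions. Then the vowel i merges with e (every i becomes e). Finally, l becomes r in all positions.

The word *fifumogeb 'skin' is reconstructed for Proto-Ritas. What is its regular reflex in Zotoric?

hehumoyev

Zotoric: *fifumogeb
  fifumogeb → fifumogev   [unconditioned shift]
  fifumogev → fifumoyev   [unconditioned shift]
  fifumoyev → hihumoyev   [unconditioned shift]
  hihumoyev → hehumoyev   [vowel merger]
  hehumoyev (rule 5 does not apply)
  giving Zotoric hehumoyev.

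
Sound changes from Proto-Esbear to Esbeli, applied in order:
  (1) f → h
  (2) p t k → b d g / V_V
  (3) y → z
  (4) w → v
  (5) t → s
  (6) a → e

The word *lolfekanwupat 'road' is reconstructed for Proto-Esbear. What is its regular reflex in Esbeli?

lolhegenvubes

Esbeli: *lolfekanwupat
  lolfekanwupat → lolhekanwupat   [unconditioned shift]
  lolhekanwupat → lolheganwubat   [intervocalic voicing]
  lolheganwubat (rule 3 does not apply)
  lolheganwubat → lolheganvubat   [unconditioned shift]
  lolheganvubat → lolheganvubas   [unconditioned shift]
  lolheganvubas → lolhegenvubes   [vowel merger]
  giving Esbeli lolhegenvubes.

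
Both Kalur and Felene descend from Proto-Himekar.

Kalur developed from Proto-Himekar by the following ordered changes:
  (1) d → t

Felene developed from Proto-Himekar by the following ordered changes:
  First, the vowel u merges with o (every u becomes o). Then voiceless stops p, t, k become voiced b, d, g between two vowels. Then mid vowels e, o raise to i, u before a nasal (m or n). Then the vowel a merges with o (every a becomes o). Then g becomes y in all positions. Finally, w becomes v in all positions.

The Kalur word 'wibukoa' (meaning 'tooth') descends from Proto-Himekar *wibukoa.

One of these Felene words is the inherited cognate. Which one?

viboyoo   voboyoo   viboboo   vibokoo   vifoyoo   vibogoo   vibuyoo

viboyoo

Felene: *wibukoa > wibokoa > wibogoa > wibogoo > wiboyoo > viboyoo  (by vowel merger, intervocalic voicing, vowel merger, unconditioned shift, unconditioned shift)
Only 'viboyoo' matches the regular Felene development of *wibukoa.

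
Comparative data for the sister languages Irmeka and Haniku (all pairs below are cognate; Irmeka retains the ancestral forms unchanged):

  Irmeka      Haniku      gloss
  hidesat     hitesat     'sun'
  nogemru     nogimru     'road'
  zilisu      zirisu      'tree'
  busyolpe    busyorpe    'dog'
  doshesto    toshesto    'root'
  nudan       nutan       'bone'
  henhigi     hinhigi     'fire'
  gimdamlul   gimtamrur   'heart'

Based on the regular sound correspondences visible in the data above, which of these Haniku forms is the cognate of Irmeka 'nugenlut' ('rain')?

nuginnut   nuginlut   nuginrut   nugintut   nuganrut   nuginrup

henhigi ~ hinhigi — Irmeka e corresponds to Haniku i after a consonant, before a nasal.
gimdamlul ~ gimtamrur — Irmeka l corresponds to Haniku r after a consonant, before a back vowel.
Applying these to Irmeka 'nugenlut':
  nugenlut → nuginlut   (e→i after a consonant, before a nasal)
  nuginlut → nuginrut   (l→r after a consonant, before a back vowel)
So the Haniku cognate is 'nuginrut'.

nuginrut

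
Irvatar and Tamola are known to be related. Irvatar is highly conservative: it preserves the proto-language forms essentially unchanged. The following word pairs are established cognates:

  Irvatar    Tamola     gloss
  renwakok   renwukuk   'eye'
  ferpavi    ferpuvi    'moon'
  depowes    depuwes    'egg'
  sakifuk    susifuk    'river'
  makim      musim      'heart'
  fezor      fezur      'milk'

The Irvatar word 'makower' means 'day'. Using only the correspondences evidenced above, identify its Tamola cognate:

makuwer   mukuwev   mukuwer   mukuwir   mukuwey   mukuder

mukuwer

renwakok ~ renwukuk, sakifuk ~ susifuk — Irvatar a corresponds to Tamola u after a consonant, before a consonant other than r, m, n, p, b, f, v.
renwakok ~ renwukuk, depowes ~ depuwes — Irvatar o corresponds to Tamola u after a consonant, before a consonant other than r, m, n, p, b, f, v.
Applying these to Irvatar 'makower':
  makower → mukower   (a→u after a consonant, before a consonant other than r, m, n, p, b, f, v)
  mukower → mukuwer   (o→u after a consonant, before a consonant other than r, m, n, p, b, f, v)
So the Tamola cognate is 'mukuwer'.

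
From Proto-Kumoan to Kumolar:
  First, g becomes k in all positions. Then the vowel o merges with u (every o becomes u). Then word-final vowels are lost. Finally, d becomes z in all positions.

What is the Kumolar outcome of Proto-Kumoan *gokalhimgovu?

kukalhimkuv

Kumolar: start from *gokalhimgovu.
  rule 1 (unconditioned shift): gokalhimgovu → kokalhimkovu
  rule 2 (vowel merger): kokalhimkovu → kukalhimkuvu
  rule 3 (apocope): kukalhimkuvu → kukalhimkuv
  rule 4: no change — kukalhimkuv
  ⇒ Kumolar kukalhimkuv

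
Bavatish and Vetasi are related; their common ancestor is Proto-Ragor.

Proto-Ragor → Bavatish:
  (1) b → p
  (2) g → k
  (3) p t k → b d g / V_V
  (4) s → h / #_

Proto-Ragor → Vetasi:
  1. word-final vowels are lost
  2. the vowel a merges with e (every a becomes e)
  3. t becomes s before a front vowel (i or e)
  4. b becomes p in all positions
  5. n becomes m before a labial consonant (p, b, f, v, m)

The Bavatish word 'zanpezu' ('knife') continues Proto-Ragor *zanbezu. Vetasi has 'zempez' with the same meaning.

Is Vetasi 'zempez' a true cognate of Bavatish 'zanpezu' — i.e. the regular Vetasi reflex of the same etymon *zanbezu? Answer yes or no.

yes

Derive the expected Vetasi reflex of *zanbezu:
Vetasi: *zanbezu
  zanbezu → zanbez   [apocope]
  zanbez → zenbez   [vowel merger]
  zenbez (rule 3 does not apply)
  zenbez → zenpez   [unconditioned shift]
  zenpez → zempez   [nasal place assimilation]
  giving Vetasi zempez.
Vetasi 'zempez' matches the regular reflex exactly, so the pair is cognate.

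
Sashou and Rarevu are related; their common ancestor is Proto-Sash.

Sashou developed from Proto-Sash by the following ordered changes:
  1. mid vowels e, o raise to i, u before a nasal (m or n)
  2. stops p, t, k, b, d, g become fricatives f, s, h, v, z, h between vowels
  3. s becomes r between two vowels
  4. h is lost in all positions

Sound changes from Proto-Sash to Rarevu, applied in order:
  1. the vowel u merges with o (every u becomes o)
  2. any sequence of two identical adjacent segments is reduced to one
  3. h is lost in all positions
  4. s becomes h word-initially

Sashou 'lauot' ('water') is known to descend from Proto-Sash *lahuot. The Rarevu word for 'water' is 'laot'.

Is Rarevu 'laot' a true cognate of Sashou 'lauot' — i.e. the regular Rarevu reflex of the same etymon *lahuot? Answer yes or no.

Derive the expected Rarevu reflex of *lahuot:
Rarevu: start from *lahuot.
  rule 1 (vowel merger): lahuot → lahoot
  rule 2 (degemination): lahoot → lahot
  rule 3 (h-loss): lahot → laot
  rule 4: no change — laot
  ⇒ Rarevu laot
Rarevu 'laot' matches the regular reflex exactly, so the pair is cognate.

yes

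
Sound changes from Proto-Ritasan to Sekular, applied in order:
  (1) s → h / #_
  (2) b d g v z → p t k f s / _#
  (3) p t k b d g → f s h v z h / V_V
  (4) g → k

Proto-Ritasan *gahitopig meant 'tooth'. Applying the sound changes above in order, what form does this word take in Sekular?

Sekular: start from *gahitopig.
  rule 1: no change — gahitopig
  rule 2 (final devoicing): gahitopig → gahitopik
  rule 3 (intervocalic lenition): gahitopik → gahisofik
  rule 4 (unconditioned shift): gahisofik → kahisofik
  ⇒ Sekular kahisofik

kahisofik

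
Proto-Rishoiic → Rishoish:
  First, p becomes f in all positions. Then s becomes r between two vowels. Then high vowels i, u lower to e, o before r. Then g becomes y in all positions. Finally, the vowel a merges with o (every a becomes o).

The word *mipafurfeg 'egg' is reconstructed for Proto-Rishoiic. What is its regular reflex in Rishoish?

mifoforfey

Rishoish: *mipafurfeg
  mipafurfeg → mifafurfeg   [unconditioned shift]
  mifafurfeg (rule 2 does not apply)
  mifafurfeg → mifaforfeg   [pre-rhotic lowering]
  mifaforfeg → mifaforfey   [unconditioned shift]
  mifaforfey → mifoforfey   [vowel merger]
  giving Rishoish mifoforfey.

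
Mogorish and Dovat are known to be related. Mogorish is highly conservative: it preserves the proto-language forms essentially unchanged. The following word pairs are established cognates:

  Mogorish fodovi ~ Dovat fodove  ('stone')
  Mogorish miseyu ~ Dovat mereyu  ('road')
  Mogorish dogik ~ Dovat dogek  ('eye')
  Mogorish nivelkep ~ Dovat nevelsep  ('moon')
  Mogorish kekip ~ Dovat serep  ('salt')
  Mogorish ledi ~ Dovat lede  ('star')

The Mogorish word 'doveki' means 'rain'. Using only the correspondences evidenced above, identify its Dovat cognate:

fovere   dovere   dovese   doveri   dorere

dovere

kekip ~ serep — Mogorish k corresponds to Dovat r between vowels (before a front vowel).
fodovi ~ fodove, ledi ~ lede — Mogorish i corresponds to Dovat e word-finally.
Applying these to Mogorish 'doveki':
  doveki → doveri   (k→r between vowels (before a front vowel))
  doveri → dovere   (i→e word-finally)
So the Dovat cognate is 'dovere'.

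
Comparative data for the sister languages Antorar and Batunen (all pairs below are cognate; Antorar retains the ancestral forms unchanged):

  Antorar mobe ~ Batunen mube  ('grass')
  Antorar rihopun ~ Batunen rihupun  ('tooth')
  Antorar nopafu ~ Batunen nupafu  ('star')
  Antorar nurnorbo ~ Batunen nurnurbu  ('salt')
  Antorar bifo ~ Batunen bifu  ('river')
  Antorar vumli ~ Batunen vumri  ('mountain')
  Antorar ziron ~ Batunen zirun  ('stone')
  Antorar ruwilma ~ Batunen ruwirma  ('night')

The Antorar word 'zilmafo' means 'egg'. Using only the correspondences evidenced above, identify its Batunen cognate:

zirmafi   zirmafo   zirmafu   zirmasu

zirmafu

ruwilma ~ ruwirma — Antorar l corresponds to Batunen r after a vowel, before a nasal.
nurnorbo ~ nurnurbu, bifo ~ bifu — Antorar o corresponds to Batunen u word-finally.
Applying these to Antorar 'zilmafo':
  zilmafo → zirmafo   (l→r after a vowel, before a nasal)
  zirmafo → zirmafu   (o→u word-finally)
So the Batunen cognate is 'zirmafu'.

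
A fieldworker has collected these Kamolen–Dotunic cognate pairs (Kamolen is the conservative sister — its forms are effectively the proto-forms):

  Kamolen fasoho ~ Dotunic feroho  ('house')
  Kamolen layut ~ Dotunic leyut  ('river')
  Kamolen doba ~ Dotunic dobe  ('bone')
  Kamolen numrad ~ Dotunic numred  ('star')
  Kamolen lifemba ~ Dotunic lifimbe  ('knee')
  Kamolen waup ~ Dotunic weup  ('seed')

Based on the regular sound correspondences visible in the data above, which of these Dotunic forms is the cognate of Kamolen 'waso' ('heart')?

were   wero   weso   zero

wero

fasoho ~ feroho, layut ~ leyut — Kamolen a corresponds to Dotunic e after a consonant, before a consonant other than r, m, n, p, b, f, v.
fasoho ~ feroho — Kamolen s corresponds to Dotunic r between vowels (before a back vowel).
Applying these to Kamolen 'waso':
  waso → weso   (a→e after a consonant, before a consonant other than r, m, n, p, b, f, v)
  weso → wero   (s→r between vowels (before a back vowel))
So the Dotunic cognate is 'wero'.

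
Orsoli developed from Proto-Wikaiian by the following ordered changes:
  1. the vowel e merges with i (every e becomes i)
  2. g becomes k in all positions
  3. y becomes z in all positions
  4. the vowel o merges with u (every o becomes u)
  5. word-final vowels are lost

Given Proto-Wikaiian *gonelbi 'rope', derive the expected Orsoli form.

kunilb

Orsoli: *gonelbi
  gonelbi → gonilbi   [vowel merger]
  gonilbi → konilbi   [unconditioned shift]
  konilbi (rule 3 does not apply)
  konilbi → kunilbi   [vowel merger]
  kunilbi → kunilb   [apocope]
  giving Orsoli kunilb.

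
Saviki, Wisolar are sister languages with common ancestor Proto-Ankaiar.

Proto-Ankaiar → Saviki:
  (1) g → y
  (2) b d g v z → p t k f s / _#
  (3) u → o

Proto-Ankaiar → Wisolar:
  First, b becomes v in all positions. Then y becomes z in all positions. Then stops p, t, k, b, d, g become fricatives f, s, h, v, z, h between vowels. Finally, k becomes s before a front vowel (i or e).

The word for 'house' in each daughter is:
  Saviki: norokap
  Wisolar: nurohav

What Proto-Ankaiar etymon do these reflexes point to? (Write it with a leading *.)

*nurokab

Position 7: Saviki has p, Wisolar has v. Taking the neighbouring segments as reconstructed: Saviki p could go back to *p or *b; Wisolar v could go back to *b or *v — the one source consistent with every daughter is *b.
Position 2: Saviki has o, Wisolar has u. Wisolar preserves u here (none of its changes turn any other segment into u), so the proto-segment is *u.
Position 5: Saviki has k, Wisolar has h. Saviki preserves k here (none of its changes turn any other segment into k), so the proto-segment is *k.
Verify the candidate proto-form against each daughter:
Saviki: *nurokab
  nurokab (rule 1 does not apply)
  nurokab → nurokap   [final devoicing]
  nurokap → norokap   [vowel merger]
  giving Saviki norokap.
Wisolar: *nurokab > nurokav > nurohav  (by unconditioned shift, intervocalic lenition)
No other proto-form is consistent with every reflex, so the reconstruction is *nurokab.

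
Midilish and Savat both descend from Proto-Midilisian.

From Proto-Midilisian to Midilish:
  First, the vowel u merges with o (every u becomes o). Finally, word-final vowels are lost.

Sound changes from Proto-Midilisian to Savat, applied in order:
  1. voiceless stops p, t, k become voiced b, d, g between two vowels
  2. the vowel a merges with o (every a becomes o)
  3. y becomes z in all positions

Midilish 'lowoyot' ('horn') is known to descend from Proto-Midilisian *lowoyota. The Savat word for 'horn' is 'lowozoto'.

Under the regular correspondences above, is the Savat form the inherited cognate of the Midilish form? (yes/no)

no

Derive the expected Savat reflex of *lowoyota:
Savat: start from *lowoyota.
  rule 1 (intervocalic voicing): lowoyota → lowoyoda
  rule 2 (vowel merger): lowoyoda → lowoyodo
  rule 3 (unconditioned shift): lowoyodo → lowozodo
  ⇒ Savat lowozodo
The regular Savat reflex would be 'lowozodo', but the attested form is 'lowozoto'. The correspondence is irregular, so they are not cognates (the Savat form has a different source).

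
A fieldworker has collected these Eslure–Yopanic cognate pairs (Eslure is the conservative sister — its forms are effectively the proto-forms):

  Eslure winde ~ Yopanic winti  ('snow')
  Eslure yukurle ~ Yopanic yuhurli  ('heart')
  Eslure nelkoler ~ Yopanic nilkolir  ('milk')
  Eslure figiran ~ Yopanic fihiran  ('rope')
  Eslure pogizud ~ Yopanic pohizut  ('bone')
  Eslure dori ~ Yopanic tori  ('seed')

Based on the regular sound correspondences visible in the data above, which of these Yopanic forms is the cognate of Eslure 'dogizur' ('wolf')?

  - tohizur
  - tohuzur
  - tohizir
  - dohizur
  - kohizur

tohizur

dori ~ tori — Eslure d corresponds to Yopanic t word-initially before a back vowel.
figiran ~ fihiran, pogizud ~ pohizut — Eslure g corresponds to Yopanic h between vowels (before a front vowel).
Applying these to Eslure 'dogizur':
  dogizur → togizur   (d→t word-initially before a back vowel)
  togizur → tohizur   (g→h between vowels (before a front vowel))
So the Yopanic cognate is 'tohizur'.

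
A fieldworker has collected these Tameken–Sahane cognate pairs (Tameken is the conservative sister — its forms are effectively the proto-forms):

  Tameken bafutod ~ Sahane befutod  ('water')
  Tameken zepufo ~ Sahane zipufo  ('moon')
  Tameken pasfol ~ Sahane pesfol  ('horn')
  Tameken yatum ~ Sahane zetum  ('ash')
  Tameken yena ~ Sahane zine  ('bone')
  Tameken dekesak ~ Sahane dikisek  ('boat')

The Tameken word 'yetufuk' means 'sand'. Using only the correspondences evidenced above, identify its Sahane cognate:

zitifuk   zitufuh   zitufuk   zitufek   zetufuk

yena ~ zine — Tameken y corresponds to Sahane z word-initially before a front vowel.
dekesak ~ dikisek — Tameken e corresponds to Sahane i after a consonant, before a consonant other than r, m, n, p, b, f, v.
Applying these to Tameken 'yetufuk':
  yetufuk → zetufuk   (y→z word-initially before a front vowel)
  zetufuk → zitufuk   (e→i after a consonant, before a consonant other than r, m, n, p, b, f, v)
So the Sahane cognate is 'zitufuk'.

zitufuk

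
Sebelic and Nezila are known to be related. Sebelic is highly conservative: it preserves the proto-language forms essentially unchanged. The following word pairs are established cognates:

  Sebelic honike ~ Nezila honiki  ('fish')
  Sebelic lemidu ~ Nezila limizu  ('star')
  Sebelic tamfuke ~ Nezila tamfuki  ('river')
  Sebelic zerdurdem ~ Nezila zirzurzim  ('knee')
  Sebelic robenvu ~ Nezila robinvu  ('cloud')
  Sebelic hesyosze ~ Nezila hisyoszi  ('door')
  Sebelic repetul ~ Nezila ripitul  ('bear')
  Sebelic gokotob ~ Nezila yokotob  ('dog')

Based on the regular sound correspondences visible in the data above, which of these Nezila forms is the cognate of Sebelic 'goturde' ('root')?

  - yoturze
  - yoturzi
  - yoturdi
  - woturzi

yoturzi

gokotob ~ yokotob — Sebelic g corresponds to Nezila y word-initially before a back vowel.
zerdurdem ~ zirzurzim — Sebelic d corresponds to Nezila z after a consonant, before a front vowel.
honike ~ honiki, tamfuke ~ tamfuki — Sebelic e corresponds to Nezila i word-finally.
Applying these to Sebelic 'goturde':
  goturde → yoturde   (g→y word-initially before a back vowel)
  yoturde → yoturze   (d→z after a consonant, before a front vowel)
  yoturze → yoturzi   (e→i word-finally)
So the Nezila cognate is 'yoturzi'.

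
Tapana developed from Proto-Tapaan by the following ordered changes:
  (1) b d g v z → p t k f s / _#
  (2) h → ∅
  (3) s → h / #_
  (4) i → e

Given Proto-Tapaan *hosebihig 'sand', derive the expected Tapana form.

osebeek

Tapana: *hosebihig > hosebihik > osebiik > osebeek  (by final devoicing, h-loss, vowel merger)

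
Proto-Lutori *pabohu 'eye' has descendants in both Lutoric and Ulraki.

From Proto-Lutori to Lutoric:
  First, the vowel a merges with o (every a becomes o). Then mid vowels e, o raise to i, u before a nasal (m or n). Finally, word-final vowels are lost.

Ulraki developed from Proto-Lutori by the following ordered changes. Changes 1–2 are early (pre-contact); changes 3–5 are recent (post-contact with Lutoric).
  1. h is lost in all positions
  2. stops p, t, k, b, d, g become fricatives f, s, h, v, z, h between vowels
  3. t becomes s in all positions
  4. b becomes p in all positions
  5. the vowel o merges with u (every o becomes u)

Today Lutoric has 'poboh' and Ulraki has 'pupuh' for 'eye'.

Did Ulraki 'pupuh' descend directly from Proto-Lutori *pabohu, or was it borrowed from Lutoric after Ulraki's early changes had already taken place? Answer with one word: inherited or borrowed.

If inherited, *pabohu would pass through all of Ulraki's changes:
Ulraki: start from *pabohu.
  rule 1 (h-loss): pabohu → pabou
  rule 2 (intervocalic lenition): pabou → pavou
  rule 3: no change — pavou
  rule 4: no change — pavou
  rule 5 (vowel merger): pavou → pavuu
  ⇒ Ulraki pavuu
If borrowed from Lutoric 'poboh' after the early changes, it would undergo only the recent ones:
  rule 3 (unconditioned shift): no change (poboh)
  rule 4 (unconditioned shift): poboh → popoh
  rule 5 (vowel merger): popoh → pupuh
  ⇒ as a loan: pupuh
Ulraki 'pupuh' matches the loan outcome 'pupuh', not the inherited 'pavuu' — it skipped the early Ulraki changes, so it was borrowed from Lutoric.

borrowed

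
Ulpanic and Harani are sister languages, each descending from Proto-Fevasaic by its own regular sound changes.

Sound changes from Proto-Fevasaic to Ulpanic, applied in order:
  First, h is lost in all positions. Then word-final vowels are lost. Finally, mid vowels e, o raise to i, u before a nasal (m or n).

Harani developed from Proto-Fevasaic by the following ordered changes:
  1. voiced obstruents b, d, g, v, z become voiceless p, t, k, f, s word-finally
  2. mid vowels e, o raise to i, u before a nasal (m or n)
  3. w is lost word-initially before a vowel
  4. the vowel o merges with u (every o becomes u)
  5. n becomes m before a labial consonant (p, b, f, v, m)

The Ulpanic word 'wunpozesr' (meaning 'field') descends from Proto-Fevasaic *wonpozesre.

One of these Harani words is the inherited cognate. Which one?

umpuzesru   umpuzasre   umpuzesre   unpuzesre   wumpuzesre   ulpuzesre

umpuzesre

Harani: *wonpozesre > wunpozesre > unpozesre > unpuzesre > umpuzesre  (by pre-nasal raising, glide loss, vowel merger, nasal place assimilation)
Among the options, 'umpuzesre' alone shows every Harani change applied in order.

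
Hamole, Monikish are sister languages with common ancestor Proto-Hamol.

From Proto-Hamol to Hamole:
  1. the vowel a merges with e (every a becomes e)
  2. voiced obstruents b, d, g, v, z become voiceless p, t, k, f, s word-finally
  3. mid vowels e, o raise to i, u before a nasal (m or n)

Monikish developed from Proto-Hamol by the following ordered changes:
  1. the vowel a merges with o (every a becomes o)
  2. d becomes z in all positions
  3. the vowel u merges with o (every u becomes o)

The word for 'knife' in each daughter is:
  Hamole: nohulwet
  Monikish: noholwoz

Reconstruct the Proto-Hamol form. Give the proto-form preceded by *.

*nohulwad

Position 7: Hamole has e, Monikish has o. Taking the neighbouring segments as reconstructed: Hamole e could go back to *a or *e; Monikish o could go back to *a or *o or *u — the one source consistent with every daughter is *a.
Position 8: Hamole has t, Monikish has z. Taking the neighbouring segments as reconstructed: Hamole t could go back to *t or *d; Monikish z could go back to *d or *z — the one source consistent with every daughter is *d.
Position 4: Hamole has u, Monikish has o. Taking the neighbouring segments as reconstructed: Hamole u can only go back to *u; Monikish o could go back to *a or *o or *u — the one source consistent with every daughter is *u.
The remaining positions agree across the daughters. Check the candidate against every language:
Hamole: start from *nohulwad.
  rule 1 (vowel merger): nohulwad → nohulwed
  rule 2 (final devoicing): nohulwed → nohulwet
  rule 3: no change — nohulwet
  ⇒ Hamole nohulwet
Monikish: start from *nohulwad.
  rule 1 (vowel merger): nohulwad → nohulwod
  rule 2 (unconditioned shift): nohulwod → nohulwoz
  rule 3 (vowel merger): nohulwoz → noholwoz
  ⇒ Monikish noholwoz
*nohulwad is the unique common source.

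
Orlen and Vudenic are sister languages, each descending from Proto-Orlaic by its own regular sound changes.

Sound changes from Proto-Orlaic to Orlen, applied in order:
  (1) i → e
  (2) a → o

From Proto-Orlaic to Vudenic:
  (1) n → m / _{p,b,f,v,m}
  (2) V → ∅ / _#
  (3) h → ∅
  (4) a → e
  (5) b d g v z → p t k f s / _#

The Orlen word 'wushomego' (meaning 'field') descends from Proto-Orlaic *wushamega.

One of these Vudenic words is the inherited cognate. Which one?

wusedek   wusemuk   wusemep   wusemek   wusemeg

wusemek

Vudenic: start from *wushamega.
  rule 1: no change — wushamega
  rule 2 (apocope): wushamega → wushameg
  rule 3 (h-loss): wushameg → wusameg
  rule 4 (vowel merger): wusameg → wusemeg
  rule 5 (final devoicing): wusemeg → wusemek
  ⇒ Vudenic wusemek
Only 'wusemek' matches the regular Vudenic development of *wushamega.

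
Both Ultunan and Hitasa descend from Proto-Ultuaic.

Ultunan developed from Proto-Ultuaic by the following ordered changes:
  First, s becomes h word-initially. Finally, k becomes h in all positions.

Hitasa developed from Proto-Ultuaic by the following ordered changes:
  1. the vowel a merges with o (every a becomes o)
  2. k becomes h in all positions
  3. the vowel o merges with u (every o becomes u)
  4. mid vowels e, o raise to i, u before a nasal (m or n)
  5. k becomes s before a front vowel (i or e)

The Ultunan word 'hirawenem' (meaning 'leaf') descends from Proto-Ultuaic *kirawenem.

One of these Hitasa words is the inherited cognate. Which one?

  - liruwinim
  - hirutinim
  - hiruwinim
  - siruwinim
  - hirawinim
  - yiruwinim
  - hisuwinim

hiruwinim

Hitasa: *kirawenem > kirowenem > hirowenem > hiruwenem > hiruwinim  (by vowel merger, unconditioned shift, vowel merger, pre-nasal raising)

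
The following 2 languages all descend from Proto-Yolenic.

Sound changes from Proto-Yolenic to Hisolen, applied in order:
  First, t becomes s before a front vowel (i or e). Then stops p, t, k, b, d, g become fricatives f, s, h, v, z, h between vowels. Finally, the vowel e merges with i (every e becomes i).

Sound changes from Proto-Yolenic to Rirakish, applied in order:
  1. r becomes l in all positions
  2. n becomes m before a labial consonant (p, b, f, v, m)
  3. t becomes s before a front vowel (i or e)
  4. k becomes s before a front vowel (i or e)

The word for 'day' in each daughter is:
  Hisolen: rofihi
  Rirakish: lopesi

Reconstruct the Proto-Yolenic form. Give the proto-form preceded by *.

*ropeki

Position 5: Hisolen has h, Rirakish has s. Taking the neighbouring segments as reconstructed: Hisolen h could go back to *k or *g or *h; Rirakish s could go back to *t or *k or *s — the one source consistent with every daughter is *k.
Position 4: Hisolen has i, Rirakish has e. Rirakish preserves e here (none of its changes turn any other segment into e), so the proto-segment is *e.
Position 3: Hisolen has f, Rirakish has p. Rirakish preserves p here (none of its changes turn any other segment into p), so the proto-segment is *p.
Verify the candidate proto-form against each daughter:
Hisolen: *ropeki
  ropeki (rule 1 does not apply)
  ropeki → rofehi   [intervocalic lenition]
  rofehi → rofihi   [vowel merger]
  giving Hisolen rofihi.
Rirakish: *ropeki > lopeki > lopesi  (by unconditioned shift, palatalisation)
Only *ropeki yields all of Hisolen rofihi, Rirakish lopesi.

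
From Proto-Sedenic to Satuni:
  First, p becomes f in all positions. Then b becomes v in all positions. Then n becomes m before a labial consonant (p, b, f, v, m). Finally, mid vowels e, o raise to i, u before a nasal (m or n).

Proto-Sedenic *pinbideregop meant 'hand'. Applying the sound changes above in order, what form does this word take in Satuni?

Satuni: start from *pinbideregop.
  rule 1 (unconditioned shift): pinbideregop → finbideregof
  rule 2 (unconditioned shift): finbideregof → finvideregof
  rule 3 (nasal place assimilation): finvideregof → fimvideregof
  rule 4: no change — fimvideregof
  ⇒ Satuni fimvideregof

fimvideregof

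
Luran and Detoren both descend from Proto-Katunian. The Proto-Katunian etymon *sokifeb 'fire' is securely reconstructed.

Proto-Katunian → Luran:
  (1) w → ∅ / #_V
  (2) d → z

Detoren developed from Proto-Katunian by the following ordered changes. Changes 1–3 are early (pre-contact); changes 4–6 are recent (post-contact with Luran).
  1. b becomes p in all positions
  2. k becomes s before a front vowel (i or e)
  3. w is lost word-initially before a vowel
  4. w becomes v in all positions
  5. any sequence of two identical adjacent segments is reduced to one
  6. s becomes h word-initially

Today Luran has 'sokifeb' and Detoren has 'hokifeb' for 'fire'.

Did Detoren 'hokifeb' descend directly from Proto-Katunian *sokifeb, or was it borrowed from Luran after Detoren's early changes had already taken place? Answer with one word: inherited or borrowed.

If inherited, *sokifeb would pass through all of Detoren's changes:
Detoren: *sokifeb > sokifep > sosifep > hosifep  (by unconditioned shift, palatalisation, debuccalisation)
If borrowed from Luran 'sokifeb' after the early changes, it would undergo only the recent ones:
  rule 4 (unconditioned shift): no change (sokifeb)
  rule 5 (degemination): no change (sokifeb)
  rule 6 (debuccalisation): sokifeb → hokifeb
  ⇒ as a loan: hokifeb
Detoren 'hokifeb' matches the loan outcome 'hokifeb', not the inherited 'hosifep' — it skipped the early Detoren changes, so it was borrowed from Luran.

borrowed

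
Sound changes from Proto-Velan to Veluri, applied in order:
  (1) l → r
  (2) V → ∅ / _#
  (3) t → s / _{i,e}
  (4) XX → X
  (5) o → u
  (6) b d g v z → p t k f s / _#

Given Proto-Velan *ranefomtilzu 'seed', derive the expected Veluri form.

ranefumsirs

Veluri: *ranefomtilzu
  ranefomtilzu → ranefomtirzu   [unconditioned shift]
  ranefomtirzu → ranefomtirz   [apocope]
  ranefomtirz → ranefomsirz   [palatalisation]
  ranefomsirz (rule 4 does not apply)
  ranefomsirz → ranefumsirz   [vowel merger]
  ranefumsirz → ranefumsirs   [final devoicing]
  giving Veluri ranefumsirs.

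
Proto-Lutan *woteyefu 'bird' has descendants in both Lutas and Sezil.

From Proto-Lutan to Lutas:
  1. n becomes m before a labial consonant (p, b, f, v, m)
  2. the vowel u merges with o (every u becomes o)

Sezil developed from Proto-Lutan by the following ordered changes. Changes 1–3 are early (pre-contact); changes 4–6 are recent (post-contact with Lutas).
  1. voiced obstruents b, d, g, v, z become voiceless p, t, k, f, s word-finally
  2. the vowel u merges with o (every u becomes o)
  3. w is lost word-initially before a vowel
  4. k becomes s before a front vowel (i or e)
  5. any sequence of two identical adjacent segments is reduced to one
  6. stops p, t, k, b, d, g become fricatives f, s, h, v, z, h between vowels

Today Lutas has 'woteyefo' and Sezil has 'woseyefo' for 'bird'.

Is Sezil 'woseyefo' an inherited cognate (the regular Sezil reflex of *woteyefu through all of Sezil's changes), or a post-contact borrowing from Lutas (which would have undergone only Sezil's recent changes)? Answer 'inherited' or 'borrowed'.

If inherited, *woteyefu would pass through all of Sezil's changes:
Sezil: start from *woteyefu.
  rule 1: no change — woteyefu
  rule 2 (vowel merger): woteyefu → woteyefo
  rule 3 (glide loss): woteyefo → oteyefo
  rule 4: no change — oteyefo
  rule 5: no change — oteyefo
  rule 6 (intervocalic lenition): oteyefo → oseyefo
  ⇒ Sezil oseyefo
If borrowed from Lutas 'woteyefo' after the early changes, it would undergo only the recent ones:
  rule 4 (palatalisation): no change (woteyefo)
  rule 5 (degemination): no change (woteyefo)
  rule 6 (intervocalic lenition): woteyefo → woseyefo
  ⇒ as a loan: woseyefo
Sezil 'woseyefo' matches the loan outcome 'woseyefo', not the inherited 'oseyefo' — it skipped the early Sezil changes, so it was borrowed from Lutas.

borrowed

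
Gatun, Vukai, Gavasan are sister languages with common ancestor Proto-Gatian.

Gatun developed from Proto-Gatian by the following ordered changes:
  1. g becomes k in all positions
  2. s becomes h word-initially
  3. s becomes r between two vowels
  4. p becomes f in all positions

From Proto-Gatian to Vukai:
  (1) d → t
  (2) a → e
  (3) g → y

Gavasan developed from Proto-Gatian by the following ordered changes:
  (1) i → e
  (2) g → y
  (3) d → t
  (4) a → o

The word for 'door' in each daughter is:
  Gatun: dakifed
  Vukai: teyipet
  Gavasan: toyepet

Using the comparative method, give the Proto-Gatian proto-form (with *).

*dagiped

Position 5: Gatun has f, Vukai has p, Gavasan has p. Vukai preserves p here (none of its changes turn any other segment into p), so the proto-segment is *p.
Position 7: Gatun has d, Vukai has t, Gavasan has t. Gatun preserves d here (none of its changes turn any other segment into d), so the proto-segment is *d.
Position 1: Gatun has d, Vukai has t, Gavasan has t. Gatun preserves d here (none of its changes turn any other segment into d), so the proto-segment is *d.
Continuing position by position gives *dagiped; check it forward:
Gatun: *dagiped > dakiped > dakifed  (by unconditioned shift, unconditioned shift)
Vukai: *dagiped
  dagiped → tagipet   [unconditioned shift]
  tagipet → tegipet   [vowel merger]
  tegipet → teyipet   [unconditioned shift]
  giving Vukai teyipet.
Gavasan: start from *dagiped.
  rule 1 (vowel merger): dagiped → dageped
  rule 2 (unconditioned shift): dageped → dayeped
  rule 3 (unconditioned shift): dayeped → tayepet
  rule 4 (vowel merger): tayepet → toyepet
  ⇒ Gavasan toyepet
Only *dagiped yields all of Gatun dakifed, Vukai teyipet, Gavasan toyepet.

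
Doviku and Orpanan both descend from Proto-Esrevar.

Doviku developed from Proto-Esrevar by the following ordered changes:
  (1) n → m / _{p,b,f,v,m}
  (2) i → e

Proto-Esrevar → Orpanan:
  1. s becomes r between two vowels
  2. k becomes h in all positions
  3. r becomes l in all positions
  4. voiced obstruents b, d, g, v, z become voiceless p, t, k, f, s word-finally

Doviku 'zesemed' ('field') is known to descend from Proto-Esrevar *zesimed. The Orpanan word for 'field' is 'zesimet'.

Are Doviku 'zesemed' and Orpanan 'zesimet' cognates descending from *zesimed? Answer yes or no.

Derive the expected Orpanan reflex of *zesimed:
Orpanan: *zesimed
  zesimed → zerimed   [rhotacism]
  zerimed (rule 2 does not apply)
  zerimed → zelimed   [unconditioned shift]
  zelimed → zelimet   [final devoicing]
  giving Orpanan zelimet.
The regular Orpanan reflex would be 'zelimet', but the attested form is 'zesimet'. The correspondence is irregular, so they are not cognates (the Orpanan form has a different source).

no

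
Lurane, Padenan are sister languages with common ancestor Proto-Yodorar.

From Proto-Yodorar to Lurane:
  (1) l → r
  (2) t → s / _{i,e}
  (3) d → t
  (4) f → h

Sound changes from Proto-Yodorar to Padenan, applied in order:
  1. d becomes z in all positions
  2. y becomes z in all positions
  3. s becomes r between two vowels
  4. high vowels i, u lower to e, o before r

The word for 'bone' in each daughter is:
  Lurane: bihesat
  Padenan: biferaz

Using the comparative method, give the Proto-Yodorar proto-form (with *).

*bifesad

Position 3: Lurane has h, Padenan has f. Padenan preserves f here (none of its changes turn any other segment into f), so the proto-segment is *f.
Position 5: Lurane has s, Padenan has r. Taking the neighbouring segments as reconstructed: Lurane s can only go back to *s; Padenan r could go back to *s or *r — the one source consistent with every daughter is *s.
This points to *bifesad. Verify forward in each daughter:
Lurane: *bifesad
  bifesad (rule 1 does not apply)
  bifesad (rule 2 does not apply)
  bifesad → bifesat   [unconditioned shift]
  bifesat → bihesat   [unconditioned shift]
  giving Lurane bihesat.
Padenan: *bifesad > bifesaz > biferaz  (by unconditioned shift, rhotacism)
*bifesad is the unique common source.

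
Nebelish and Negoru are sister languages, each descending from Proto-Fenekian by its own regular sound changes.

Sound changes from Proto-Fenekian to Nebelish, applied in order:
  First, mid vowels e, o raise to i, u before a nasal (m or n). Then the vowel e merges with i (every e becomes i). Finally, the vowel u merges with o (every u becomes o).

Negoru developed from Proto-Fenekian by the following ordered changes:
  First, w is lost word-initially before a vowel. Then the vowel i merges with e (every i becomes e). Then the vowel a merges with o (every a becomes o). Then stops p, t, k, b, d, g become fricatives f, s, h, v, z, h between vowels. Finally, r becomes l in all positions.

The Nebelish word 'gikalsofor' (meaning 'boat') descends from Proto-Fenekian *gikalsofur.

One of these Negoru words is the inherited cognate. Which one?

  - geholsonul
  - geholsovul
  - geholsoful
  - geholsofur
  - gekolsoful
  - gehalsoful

geholsoful

Negoru: *gikalsofur
  gikalsofur (rule 1 does not apply)
  gikalsofur → gekalsofur   [vowel merger]
  gekalsofur → gekolsofur   [vowel merger]
  gekolsofur → geholsofur   [intervocalic lenition]
  geholsofur → geholsoful   [unconditioned shift]
  giving Negoru geholsoful.
Among the options, 'geholsoful' alone shows every Negoru change applied in order.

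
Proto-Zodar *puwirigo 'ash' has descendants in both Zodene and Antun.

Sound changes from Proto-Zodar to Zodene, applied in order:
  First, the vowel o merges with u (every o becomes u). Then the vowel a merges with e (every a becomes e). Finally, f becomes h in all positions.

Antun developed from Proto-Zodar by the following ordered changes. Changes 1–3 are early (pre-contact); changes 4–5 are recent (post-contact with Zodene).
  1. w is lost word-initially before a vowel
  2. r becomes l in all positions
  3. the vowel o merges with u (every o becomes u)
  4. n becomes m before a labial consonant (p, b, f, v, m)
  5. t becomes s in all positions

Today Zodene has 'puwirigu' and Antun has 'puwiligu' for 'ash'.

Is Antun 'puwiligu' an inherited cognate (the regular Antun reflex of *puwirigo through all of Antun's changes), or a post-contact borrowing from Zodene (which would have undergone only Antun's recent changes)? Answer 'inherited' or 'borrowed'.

inherited

If inherited, *puwirigo would pass through all of Antun's changes:
Antun: start from *puwirigo.
  rule 1: no change — puwirigo
  rule 2 (unconditioned shift): puwirigo → puwiligo
  rule 3 (vowel merger): puwiligo → puwiligu
  rule 4: no change — puwiligu
  rule 5: no change — puwiligu
  ⇒ Antun puwiligu
If borrowed from Zodene 'puwirigu' after the early changes, it would undergo only the recent ones:
  rule 4 (nasal place assimilation): no change (puwirigu)
  rule 5 (unconditioned shift): no change (puwirigu)
  ⇒ as a loan: puwirigu
Antun 'puwiligu' matches the inherited outcome exactly, so it is an inherited cognate, not a loan.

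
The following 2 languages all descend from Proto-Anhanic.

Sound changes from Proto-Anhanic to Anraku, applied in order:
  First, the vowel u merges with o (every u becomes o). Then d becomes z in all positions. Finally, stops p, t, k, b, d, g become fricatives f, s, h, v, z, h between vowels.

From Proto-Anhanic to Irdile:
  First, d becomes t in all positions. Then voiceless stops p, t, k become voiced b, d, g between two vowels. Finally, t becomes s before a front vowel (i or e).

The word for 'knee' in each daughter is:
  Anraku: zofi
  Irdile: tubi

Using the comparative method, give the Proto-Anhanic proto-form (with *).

*dupi

Position 3: Anraku has f, Irdile has b. Taking the neighbouring segments as reconstructed: Anraku f could go back to *p or *f; Irdile b could go back to *p or *b — the one source consistent with every daughter is *p.
Position 2: Anraku has o, Irdile has u. Irdile preserves u here (none of its changes turn any other segment into u), so the proto-segment is *u.
Continuing position by position gives *dupi; check it forward:
Anraku: *dupi > dopi > zopi > zofi  (by vowel merger, unconditioned shift, intervocalic lenition)
Irdile: start from *dupi.
  rule 1 (unconditioned shift): dupi → tupi
  rule 2 (intervocalic voicing): tupi → tubi
  rule 3: no change — tubi
  ⇒ Irdile tubi
*dupi is the unique common source.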